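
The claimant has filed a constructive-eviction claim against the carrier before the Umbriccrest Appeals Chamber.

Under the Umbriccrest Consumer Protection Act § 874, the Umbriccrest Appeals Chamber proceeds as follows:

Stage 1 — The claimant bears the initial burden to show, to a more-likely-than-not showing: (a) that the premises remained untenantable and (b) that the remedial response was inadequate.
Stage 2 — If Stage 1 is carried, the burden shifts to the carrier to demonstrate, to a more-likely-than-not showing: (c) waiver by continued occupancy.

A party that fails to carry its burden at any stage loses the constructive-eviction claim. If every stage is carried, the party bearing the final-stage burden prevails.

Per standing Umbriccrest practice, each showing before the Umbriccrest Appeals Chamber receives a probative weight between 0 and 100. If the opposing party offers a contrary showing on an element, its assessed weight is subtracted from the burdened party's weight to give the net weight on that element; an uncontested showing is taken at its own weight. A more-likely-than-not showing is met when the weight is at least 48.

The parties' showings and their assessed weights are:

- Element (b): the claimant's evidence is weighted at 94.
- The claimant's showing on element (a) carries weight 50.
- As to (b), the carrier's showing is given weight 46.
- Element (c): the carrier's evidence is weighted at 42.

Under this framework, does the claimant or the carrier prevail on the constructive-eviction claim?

At Stage 1 the claimant must meet a more-likely-than-not showing (weight is at least 48): on (a) the weight is 50, which does reach 48, so (a) meets the standard; on (b) the weight is 94 less the opposing 46 gives net 48, ≥ 48, so (b) meets the standard.
  The claimant carries Stage 1; the carrier now bears the burden.
At Stage 2 the carrier must meet a more-likely-than-not showing (weight is at least 48): on (c) the weight is 42, < 48, so (c) does not meet the standard.
  Not every element is met, so the carrier fails to carry Stage 2.
So the claimant prevails.

claimant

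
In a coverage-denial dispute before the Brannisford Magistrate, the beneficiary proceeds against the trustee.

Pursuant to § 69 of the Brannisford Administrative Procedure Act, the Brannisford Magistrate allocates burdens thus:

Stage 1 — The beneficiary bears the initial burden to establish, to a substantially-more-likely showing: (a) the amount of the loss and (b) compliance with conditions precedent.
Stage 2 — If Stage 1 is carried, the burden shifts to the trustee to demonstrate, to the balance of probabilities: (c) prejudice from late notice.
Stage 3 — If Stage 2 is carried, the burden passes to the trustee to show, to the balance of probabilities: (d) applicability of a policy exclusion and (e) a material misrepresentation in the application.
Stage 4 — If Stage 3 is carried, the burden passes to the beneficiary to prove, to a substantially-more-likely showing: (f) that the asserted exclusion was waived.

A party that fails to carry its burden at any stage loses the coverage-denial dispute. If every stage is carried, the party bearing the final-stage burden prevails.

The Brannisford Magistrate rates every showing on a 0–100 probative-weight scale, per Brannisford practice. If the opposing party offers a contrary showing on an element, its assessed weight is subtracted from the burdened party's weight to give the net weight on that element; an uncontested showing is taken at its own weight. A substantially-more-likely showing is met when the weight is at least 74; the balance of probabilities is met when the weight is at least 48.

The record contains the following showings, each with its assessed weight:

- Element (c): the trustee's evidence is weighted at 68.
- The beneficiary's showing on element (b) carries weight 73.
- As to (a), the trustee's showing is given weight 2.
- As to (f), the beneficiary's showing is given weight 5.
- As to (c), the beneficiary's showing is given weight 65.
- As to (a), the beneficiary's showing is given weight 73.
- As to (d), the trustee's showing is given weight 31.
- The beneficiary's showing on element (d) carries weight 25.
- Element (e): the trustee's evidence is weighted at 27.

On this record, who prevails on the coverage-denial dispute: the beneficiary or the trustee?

trustee

Stage 1 — burden on beneficiary; standard: a substantially-more-likely showing (weight is at least 74).
    (a): 73 − 2 = 71 < 74 [not met]
    (b): 73 < 74 [not met]
  Not every element is met, so the beneficiary fails to carry Stage 1.
The analysis ends at Stage 1; the trustee prevails.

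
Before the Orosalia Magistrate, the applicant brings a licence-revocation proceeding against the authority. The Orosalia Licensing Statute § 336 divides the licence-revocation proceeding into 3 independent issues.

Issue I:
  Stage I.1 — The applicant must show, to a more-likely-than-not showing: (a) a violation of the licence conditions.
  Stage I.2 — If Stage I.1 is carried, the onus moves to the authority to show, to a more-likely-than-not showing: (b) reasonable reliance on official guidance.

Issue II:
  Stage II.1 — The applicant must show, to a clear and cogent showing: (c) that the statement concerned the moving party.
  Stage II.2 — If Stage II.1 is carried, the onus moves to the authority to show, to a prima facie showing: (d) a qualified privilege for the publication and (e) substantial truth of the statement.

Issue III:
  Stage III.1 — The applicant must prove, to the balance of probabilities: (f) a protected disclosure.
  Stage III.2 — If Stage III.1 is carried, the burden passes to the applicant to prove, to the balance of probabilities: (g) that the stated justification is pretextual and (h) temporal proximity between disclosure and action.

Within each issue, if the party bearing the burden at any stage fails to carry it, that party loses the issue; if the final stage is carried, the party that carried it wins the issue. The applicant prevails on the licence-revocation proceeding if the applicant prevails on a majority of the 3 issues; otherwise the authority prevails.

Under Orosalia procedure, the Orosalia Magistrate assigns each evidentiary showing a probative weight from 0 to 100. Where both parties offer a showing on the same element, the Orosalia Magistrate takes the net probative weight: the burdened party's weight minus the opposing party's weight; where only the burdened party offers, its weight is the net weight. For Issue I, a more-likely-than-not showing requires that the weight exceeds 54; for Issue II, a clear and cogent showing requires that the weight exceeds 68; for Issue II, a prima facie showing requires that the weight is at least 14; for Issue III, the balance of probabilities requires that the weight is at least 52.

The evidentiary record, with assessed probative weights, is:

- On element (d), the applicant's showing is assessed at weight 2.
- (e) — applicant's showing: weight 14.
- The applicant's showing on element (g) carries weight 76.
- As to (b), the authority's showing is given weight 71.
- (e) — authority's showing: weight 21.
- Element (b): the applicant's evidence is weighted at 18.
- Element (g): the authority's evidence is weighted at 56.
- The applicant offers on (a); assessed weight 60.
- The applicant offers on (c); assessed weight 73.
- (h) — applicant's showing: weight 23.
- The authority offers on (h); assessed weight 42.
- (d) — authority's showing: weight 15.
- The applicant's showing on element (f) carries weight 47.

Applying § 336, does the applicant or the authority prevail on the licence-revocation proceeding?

applicant

— Issue I —
Stage I.1 (applicant, a more-likely-than-not showing, weight exceeds 54): (a) 60 > 54 — meets.
  Stage I.1 is satisfied; the onus moves to the authority.
Stage I.2 (authority, a more-likely-than-not showing, weight exceeds 54): (b) net 71−18=53 ≤ 54 — fails.
  Stage I.2 not carried; the authority fails its burden.
The analysis ends at Stage I.2; the applicant prevails on this issue.
— Issue II —
Stage II.1 — burden on applicant; standard: a clear and cogent showing (weight exceeds 68).
    (c): 73 > 68 [met]
  All elements met. The burden passes to the authority.
Stage II.2 — burden on authority; standard: a prima facie showing (weight is at least 14).
    (d): 15 − 2 = 13 < 14 [not met]
    (e): 21 − 14 = 7 < 14 [not met]
  Stage II.2 not carried; the authority fails its burden.
The applicant prevails on this issue.
— Issue III —
At Stage III.1 the applicant must meet the balance of probabilities (weight is at least 52): on (f) the weight is 47, < 52, so (f) does not meet the standard.
  Stage III.1 not carried; the applicant fails its burden.
So the authority prevails on this issue.
Per-issue: Issue I → applicant; Issue II → applicant; Issue III → authority. The applicant must prevail on a majority of issues; overall, the applicant prevails.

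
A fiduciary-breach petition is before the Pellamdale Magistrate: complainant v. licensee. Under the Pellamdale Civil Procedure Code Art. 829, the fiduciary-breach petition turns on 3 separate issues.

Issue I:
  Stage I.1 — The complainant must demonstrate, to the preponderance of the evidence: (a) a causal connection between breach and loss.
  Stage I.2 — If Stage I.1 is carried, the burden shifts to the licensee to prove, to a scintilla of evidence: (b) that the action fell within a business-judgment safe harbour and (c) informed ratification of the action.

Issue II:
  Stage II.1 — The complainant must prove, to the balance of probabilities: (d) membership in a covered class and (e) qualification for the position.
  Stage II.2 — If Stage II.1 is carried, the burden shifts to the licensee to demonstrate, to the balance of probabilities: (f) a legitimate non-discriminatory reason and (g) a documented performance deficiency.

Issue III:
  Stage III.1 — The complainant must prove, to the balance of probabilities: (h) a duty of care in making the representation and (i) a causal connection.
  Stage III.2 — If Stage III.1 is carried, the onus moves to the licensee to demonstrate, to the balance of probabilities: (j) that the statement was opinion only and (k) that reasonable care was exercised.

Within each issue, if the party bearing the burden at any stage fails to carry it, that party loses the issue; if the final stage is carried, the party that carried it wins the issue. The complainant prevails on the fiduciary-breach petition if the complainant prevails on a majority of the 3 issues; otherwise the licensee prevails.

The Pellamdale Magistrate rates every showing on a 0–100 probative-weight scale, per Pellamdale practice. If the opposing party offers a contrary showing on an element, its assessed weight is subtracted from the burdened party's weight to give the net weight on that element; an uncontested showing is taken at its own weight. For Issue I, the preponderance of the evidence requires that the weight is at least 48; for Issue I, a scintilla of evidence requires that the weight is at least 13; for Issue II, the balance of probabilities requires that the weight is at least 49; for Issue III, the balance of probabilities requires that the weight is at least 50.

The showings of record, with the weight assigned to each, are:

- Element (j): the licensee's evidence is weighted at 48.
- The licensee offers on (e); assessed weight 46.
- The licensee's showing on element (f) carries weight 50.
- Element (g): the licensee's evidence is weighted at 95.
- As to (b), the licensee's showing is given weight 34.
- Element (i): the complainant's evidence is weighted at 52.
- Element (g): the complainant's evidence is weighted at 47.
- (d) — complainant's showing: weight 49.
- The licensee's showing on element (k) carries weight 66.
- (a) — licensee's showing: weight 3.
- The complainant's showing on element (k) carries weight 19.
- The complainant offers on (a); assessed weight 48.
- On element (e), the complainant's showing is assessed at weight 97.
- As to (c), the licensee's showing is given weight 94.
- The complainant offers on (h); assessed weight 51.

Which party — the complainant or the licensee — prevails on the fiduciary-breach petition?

complainant

— Issue I —
At Stage I.1 the complainant must meet the preponderance of the evidence (weight is at least 48): on (a) the weight is 48 less the opposing 3 gives net 45, which does not reach 48, so (a) does not meet the standard.
  Stage I.1 not carried; the complainant fails its burden.
So the licensee prevails on this issue.
— Issue II —
At Stage II.1 the complainant must meet the balance of probabilities (weight is at least 49): on (d) the weight is 49, ≥ 49, so (d) meets the standard; on (e) the weight is 97 less the opposing 46 gives net 51, which does reach 49, so (e) meets the standard.
  Stage II.1 is satisfied; the onus moves to the licensee.
At Stage II.2 the licensee must meet the balance of probabilities (weight is at least 49): on (f) the weight is 50, ≥ 49, so (f) meets the standard; on (g) the weight is 95 less the opposing 47 gives net 48, < 49, so (g) does not meet the standard.
  The licensee does not carry Stage II.2.
The complainant prevails on this issue.
— Issue III —
Stage III.1 (complainant, the balance of probabilities, weight is at least 50): (h) 51 ≥ 50 — meets; (i) 52 ≥ 50 — meets.
  All elements met. The burden passes to the licensee.
Stage III.2 (licensee, the balance of probabilities, weight is at least 50): (j) 48 < 50 — fails; (k) net 66−19=47 < 50 — fails.
  Not every element is met, so the licensee fails to carry Stage III.2.
The complainant prevails on this issue.
Per-issue: Issue I → licensee; Issue II → complainant; Issue III → complainant. The complainant must prevail on a majority of issues; overall, the complainant prevails.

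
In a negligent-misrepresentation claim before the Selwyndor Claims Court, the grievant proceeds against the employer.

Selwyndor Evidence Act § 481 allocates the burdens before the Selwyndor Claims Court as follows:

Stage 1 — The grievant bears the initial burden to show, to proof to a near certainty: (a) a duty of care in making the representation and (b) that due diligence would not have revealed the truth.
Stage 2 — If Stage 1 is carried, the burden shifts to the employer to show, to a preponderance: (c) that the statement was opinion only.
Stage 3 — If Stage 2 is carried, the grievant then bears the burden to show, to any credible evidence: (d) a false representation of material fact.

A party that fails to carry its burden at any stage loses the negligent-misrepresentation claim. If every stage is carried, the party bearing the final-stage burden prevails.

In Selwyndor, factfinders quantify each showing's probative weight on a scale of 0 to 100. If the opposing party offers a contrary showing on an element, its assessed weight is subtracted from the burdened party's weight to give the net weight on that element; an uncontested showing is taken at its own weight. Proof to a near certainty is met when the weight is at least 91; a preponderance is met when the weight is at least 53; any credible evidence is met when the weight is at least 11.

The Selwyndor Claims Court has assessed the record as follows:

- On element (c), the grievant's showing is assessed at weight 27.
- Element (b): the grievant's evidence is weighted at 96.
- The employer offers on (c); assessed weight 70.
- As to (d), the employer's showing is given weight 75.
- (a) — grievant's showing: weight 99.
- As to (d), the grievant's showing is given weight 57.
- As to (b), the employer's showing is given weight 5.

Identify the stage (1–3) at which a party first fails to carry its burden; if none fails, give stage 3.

Stage 1 — burden on grievant; standard: proof to a near certainty (weight is at least 91).
    (a): 99 ≥ 91 [met]
    (b): 96 − 5 = 91 ≥ 91 [met]
  Stage 1 is satisfied; the onus moves to the employer.
Stage 2 — burden on employer; standard: a preponderance (weight is at least 53).
    (c): 70 − 27 = 43 < 53 [not met]
  Stage 2 not carried; the employer fails its burden.
The analysis ends at Stage 2; the grievant prevails.

stage 2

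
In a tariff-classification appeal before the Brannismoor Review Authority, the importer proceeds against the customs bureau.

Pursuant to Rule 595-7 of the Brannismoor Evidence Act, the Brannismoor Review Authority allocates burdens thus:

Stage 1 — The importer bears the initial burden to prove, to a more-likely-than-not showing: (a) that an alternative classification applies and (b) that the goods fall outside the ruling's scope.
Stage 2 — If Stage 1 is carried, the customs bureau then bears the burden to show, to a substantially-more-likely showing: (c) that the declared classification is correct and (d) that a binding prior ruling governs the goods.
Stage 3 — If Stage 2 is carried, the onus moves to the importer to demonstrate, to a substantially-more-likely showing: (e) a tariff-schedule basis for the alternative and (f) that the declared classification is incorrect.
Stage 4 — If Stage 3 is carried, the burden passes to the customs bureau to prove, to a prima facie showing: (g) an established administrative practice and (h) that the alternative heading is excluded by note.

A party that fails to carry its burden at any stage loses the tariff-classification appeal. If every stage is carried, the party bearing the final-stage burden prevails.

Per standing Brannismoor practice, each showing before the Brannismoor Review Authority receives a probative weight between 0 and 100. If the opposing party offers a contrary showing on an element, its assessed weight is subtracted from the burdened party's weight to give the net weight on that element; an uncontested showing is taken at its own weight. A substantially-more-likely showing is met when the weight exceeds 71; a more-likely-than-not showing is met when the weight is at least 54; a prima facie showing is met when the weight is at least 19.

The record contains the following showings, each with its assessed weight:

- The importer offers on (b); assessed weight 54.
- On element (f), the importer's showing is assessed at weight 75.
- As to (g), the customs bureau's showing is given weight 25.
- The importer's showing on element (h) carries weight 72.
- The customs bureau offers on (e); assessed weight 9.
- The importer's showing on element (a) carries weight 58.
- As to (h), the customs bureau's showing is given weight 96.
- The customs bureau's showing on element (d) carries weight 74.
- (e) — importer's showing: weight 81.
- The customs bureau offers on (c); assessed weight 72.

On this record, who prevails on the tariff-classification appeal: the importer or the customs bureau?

At Stage 1 the importer must meet a more-likely-than-not showing (weight is at least 54): on (a) the weight is 58, ≥ 54, so (a) meets the standard; on (b) the weight is 54, ≥ 54, so (b) meets the standard.
  All elements met. The burden passes to the customs bureau.
At Stage 2 the customs bureau must meet a substantially-more-likely showing (weight exceeds 71): on (c) the weight is 72, which does exceed 71, so (c) meets the standard; on (d) the weight is 74, > 71, so (d) meets the standard.
  All elements met. The burden passes to the importer.
At Stage 3 the importer must meet a substantially-more-likely showing (weight exceeds 71): on (e) the weight is 81 less the opposing 9 gives net 72, which does exceed 71, so (e) meets the standard; on (f) the weight is 75, which does exceed 71, so (f) meets the standard.
  Stage 3 carried; the burden shifts to the customs bureau.
At Stage 4 the customs bureau must meet a prima facie showing (weight is at least 19): on (g) the weight is 25, ≥ 19, so (g) meets the standard; on (h) the weight is 96 less the opposing 72 gives net 24, ≥ 19, so (h) meets the standard.
  The customs bureau carries the last stage.
All stages carried — the customs bureau prevails.

customs bureau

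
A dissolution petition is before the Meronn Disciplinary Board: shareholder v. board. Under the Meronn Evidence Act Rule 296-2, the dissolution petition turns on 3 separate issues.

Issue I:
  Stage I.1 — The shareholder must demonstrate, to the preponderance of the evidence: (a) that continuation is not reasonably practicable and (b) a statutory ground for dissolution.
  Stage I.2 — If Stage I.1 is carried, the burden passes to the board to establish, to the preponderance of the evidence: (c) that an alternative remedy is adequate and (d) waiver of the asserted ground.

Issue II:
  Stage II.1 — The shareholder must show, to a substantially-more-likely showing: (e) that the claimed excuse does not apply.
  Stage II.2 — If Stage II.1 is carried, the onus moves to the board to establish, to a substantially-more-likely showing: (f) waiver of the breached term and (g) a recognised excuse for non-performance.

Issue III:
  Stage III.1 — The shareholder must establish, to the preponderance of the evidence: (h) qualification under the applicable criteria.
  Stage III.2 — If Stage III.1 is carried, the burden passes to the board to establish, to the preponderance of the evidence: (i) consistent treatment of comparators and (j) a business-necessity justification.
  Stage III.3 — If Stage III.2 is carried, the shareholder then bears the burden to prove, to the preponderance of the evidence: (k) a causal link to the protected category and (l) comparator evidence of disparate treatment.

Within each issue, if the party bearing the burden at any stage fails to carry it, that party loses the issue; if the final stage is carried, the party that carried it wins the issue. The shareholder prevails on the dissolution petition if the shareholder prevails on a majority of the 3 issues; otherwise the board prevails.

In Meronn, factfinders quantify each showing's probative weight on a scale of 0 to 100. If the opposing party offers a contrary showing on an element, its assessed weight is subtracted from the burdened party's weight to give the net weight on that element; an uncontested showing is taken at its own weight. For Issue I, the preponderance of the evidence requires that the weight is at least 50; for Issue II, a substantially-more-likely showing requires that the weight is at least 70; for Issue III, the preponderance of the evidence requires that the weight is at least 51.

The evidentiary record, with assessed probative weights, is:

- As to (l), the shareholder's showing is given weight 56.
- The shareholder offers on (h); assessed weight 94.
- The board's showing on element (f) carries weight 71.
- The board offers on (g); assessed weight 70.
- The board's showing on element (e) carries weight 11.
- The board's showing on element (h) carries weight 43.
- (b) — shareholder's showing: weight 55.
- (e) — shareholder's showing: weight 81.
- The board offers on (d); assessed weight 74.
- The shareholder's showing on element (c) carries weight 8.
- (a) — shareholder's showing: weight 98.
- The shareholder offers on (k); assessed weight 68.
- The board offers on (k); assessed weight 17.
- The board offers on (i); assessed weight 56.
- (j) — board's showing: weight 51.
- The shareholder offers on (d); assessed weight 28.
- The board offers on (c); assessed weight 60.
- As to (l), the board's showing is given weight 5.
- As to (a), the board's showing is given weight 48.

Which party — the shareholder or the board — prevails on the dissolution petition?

— Issue I —
Stage I.1 (shareholder, the preponderance of the evidence, weight is at least 50): (a) net 98−48=50 ≥ 50 — meets; (b) 55 ≥ 50 — meets.
  Stage I.1 is satisfied; the onus moves to the board.
Stage I.2 (board, the preponderance of the evidence, weight is at least 50): (c) net 60−8=52 ≥ 50 — meets; (d) net 74−28=46 < 50 — fails.
  The board does not carry Stage I.2.
So the shareholder prevails on this issue.
— Issue II —
Stage II.1 (shareholder, a substantially-more-likely showing, weight is at least 70): (e) net 81−11=70 ≥ 70 — meets.
  Stage II.1 carried; the burden shifts to the board.
Stage II.2 (board, a substantially-more-likely showing, weight is at least 70): (f) 71 ≥ 70 — meets; (g) 70 ≥ 70 — meets.
  Stage II.2 carried; the final stage is satisfied.
With every stage satisfied, the board prevails on this issue.
— Issue III —
At Stage III.1 the shareholder must meet the preponderance of the evidence (weight is at least 51): on (h) the weight is 94 less the opposing 43 gives net 51, ≥ 51, so (h) meets the standard.
  Stage III.1 is satisfied; the onus moves to the board.
At Stage III.2 the board must meet the preponderance of the evidence (weight is at least 51): on (i) the weight is 56, which does reach 51, so (i) meets the standard; on (j) the weight is 51, which does reach 51, so (j) meets the standard.
  The board carries Stage III.2; the shareholder now bears the burden.
At Stage III.3 the shareholder must meet the preponderance of the evidence (weight is at least 51): on (k) the weight is 68 less the opposing 17 gives net 51, which does reach 51, so (k) meets the standard; on (l) the weight is 56 less the opposing 5 gives net 51, which does reach 51, so (l) meets the standard.
  All elements met at the final stage.
Every stage carried; the shareholder prevails on this issue.
Per-issue: Issue I → shareholder; Issue II → board; Issue III → shareholder. The shareholder must prevail on a majority of issues; overall, the shareholder prevails.

shareholder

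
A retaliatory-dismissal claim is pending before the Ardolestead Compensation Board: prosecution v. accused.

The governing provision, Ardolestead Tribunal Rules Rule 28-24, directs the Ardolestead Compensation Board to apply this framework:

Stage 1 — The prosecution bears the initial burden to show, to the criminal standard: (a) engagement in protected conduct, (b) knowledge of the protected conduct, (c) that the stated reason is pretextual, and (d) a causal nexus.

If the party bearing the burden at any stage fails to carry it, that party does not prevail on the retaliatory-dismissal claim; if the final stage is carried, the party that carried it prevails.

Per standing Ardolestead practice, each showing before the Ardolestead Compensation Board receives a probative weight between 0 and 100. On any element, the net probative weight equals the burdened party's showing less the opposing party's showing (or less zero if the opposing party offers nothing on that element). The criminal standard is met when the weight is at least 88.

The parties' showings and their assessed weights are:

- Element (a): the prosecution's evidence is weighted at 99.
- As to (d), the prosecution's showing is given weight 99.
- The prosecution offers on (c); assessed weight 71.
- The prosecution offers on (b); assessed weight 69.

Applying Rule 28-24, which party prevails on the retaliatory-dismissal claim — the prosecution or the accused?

At Stage 1 the prosecution must meet the criminal standard (weight is at least 88): on (a) the weight is 99, ≥ 88, so (a) meets the standard; on (b) the weight is 69, which does not reach 88, so (b) does not meet the standard; on (c) the weight is 71, < 88, so (c) does not meet the standard; on (d) the weight is 99, ≥ 88, so (d) meets the standard.
  Stage 1 not carried; the prosecution fails its burden.
So the accused prevails.

accused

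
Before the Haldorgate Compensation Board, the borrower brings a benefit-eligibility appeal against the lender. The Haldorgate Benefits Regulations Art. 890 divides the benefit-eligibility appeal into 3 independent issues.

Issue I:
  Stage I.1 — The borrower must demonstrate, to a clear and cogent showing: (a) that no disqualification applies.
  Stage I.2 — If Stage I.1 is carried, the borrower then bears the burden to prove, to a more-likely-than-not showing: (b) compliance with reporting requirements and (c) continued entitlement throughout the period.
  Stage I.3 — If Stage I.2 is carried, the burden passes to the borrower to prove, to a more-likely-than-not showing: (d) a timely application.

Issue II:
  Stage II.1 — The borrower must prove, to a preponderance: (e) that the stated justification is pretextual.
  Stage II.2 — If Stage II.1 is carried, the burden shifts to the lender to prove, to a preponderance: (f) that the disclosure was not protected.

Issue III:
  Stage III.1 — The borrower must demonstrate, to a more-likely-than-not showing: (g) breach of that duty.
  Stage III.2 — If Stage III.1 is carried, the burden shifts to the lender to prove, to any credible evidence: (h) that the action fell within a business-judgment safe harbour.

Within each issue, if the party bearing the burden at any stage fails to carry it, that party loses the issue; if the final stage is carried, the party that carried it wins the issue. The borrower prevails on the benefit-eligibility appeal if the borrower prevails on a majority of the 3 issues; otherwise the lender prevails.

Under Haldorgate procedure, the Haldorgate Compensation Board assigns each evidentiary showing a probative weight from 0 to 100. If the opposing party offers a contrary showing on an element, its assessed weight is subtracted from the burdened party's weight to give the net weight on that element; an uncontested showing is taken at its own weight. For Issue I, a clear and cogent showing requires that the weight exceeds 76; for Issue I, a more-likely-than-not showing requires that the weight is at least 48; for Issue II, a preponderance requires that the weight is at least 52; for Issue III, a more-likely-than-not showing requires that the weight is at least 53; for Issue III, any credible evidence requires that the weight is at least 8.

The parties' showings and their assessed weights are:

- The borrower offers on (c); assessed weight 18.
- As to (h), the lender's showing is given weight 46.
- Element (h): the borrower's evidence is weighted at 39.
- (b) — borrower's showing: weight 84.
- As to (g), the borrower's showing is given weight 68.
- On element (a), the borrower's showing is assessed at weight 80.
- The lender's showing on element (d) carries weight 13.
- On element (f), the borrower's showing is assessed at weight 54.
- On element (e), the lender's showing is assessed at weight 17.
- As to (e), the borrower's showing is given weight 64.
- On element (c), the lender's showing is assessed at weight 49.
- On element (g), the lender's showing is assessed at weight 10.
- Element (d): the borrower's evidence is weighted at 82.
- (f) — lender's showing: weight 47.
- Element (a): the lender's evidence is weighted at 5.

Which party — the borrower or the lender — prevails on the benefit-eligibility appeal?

lender

— Issue I —
Stage I.1 (borrower, a clear and cogent showing, weight exceeds 76): (a) net 80−5=75 ≤ 76 — fails.
  Not every element is met, so the borrower fails to carry Stage I.1.
So the lender prevails on this issue.
— Issue II —
At Stage II.1 the borrower must meet a preponderance (weight is at least 52): on (e) the weight is 64 less the opposing 17 gives net 47, which does not reach 52, so (e) does not meet the standard.
  The borrower does not carry Stage II.1.
So the lender prevails on this issue.
— Issue III —
Stage III.1 (borrower, a more-likely-than-not showing, weight is at least 53): (g) net 68−10=58 ≥ 53 — meets.
  The borrower carries Stage III.1; the lender now bears the burden.
Stage III.2 (lender, any credible evidence, weight is at least 8): (h) net 46−39=7 < 8 — fails.
  Stage III.2 not carried; the lender fails its burden.
The borrower prevails on this issue.
Per-issue: Issue I → lender; Issue II → lender; Issue III → borrower. The borrower must prevail on a majority of issues; overall, the lender prevails.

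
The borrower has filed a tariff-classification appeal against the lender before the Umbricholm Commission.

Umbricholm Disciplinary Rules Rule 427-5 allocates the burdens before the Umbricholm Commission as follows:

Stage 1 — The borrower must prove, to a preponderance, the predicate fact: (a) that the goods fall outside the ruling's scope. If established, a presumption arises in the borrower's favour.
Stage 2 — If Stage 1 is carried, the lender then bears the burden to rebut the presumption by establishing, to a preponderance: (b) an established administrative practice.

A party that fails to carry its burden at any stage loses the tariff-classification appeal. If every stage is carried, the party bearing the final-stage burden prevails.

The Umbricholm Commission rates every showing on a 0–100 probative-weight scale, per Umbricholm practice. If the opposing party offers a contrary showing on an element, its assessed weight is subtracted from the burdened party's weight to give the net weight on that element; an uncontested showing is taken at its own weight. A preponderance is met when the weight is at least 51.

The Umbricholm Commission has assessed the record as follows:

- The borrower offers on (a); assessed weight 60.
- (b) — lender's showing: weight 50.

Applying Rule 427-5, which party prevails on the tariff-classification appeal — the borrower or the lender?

borrower

At Stage 1 the borrower must meet a preponderance (weight is at least 51): on (a) the weight is 60, which does reach 51, so (a) meets the standard.
  Stage 1 carried; the burden shifts to the lender.
At Stage 2 the lender must meet a preponderance (weight is at least 51): on (b) the weight is 50, < 51, so (b) does not meet the standard.
  Stage 2 not carried; the lender fails its burden.
So the borrower prevails.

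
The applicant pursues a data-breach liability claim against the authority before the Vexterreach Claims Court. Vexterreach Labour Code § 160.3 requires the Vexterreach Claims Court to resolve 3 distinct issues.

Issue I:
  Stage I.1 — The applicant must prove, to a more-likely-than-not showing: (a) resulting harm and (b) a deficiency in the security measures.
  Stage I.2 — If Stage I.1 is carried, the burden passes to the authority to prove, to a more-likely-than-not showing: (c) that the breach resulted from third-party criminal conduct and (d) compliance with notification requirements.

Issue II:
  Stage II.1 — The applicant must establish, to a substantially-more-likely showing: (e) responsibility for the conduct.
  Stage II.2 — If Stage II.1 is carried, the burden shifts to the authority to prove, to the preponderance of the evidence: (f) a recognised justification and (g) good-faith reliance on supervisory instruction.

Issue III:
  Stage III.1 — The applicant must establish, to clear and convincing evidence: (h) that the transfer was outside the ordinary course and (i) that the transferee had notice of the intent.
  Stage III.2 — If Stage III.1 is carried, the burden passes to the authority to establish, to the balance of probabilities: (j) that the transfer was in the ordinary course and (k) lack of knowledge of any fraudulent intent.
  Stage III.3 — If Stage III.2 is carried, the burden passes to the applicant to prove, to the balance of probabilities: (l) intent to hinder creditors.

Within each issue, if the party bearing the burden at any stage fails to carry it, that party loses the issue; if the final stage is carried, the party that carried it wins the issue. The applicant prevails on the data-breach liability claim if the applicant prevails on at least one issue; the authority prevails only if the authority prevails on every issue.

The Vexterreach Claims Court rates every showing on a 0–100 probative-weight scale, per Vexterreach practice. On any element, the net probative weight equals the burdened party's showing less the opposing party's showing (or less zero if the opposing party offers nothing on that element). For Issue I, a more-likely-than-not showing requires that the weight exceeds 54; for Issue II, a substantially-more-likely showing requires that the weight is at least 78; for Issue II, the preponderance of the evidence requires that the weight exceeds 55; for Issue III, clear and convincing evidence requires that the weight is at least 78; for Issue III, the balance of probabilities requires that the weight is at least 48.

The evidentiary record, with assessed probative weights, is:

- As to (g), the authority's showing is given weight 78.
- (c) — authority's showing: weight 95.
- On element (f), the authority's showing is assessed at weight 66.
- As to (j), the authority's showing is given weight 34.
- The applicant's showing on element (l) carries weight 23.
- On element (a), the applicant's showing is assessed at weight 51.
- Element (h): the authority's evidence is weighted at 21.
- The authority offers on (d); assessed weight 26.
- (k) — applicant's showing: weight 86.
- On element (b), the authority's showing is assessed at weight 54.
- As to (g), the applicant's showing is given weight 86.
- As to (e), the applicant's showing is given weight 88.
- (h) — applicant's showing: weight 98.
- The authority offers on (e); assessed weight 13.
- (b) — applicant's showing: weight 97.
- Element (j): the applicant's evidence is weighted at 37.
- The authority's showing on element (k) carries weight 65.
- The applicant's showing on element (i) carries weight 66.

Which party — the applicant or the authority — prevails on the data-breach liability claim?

— Issue I —
Stage I.1 (applicant, a more-likely-than-not showing, weight exceeds 54): (a) 51 ≤ 54 — fails; (b) net 97−54=43 ≤ 54 — fails.
  Stage I.1 not carried; the applicant fails its burden.
The analysis ends at Stage I.1; the authority prevails on this issue.
— Issue II —
Stage II.1 — burden on applicant; standard: a substantially-more-likely showing (weight is at least 78).
    (e): 88 − 13 = 75 < 78 [not met]
  Not every element is met, so the applicant fails to carry Stage II.1.
So the authority prevails on this issue.
— Issue III —
At Stage III.1 the applicant must meet clear and convincing evidence (weight is at least 78): on (h) the weight is 98 less the opposing 21 gives net 77, < 78, so (h) does not meet the standard; on (i) the weight is 66, < 78, so (i) does not meet the standard.
  Stage III.1 not carried; the applicant fails its burden.
The authority prevails on this issue.
Per-issue: Issue I → authority; Issue II → authority; Issue III → authority. The applicant must prevail on at least one issue; overall, the authority prevails.

authority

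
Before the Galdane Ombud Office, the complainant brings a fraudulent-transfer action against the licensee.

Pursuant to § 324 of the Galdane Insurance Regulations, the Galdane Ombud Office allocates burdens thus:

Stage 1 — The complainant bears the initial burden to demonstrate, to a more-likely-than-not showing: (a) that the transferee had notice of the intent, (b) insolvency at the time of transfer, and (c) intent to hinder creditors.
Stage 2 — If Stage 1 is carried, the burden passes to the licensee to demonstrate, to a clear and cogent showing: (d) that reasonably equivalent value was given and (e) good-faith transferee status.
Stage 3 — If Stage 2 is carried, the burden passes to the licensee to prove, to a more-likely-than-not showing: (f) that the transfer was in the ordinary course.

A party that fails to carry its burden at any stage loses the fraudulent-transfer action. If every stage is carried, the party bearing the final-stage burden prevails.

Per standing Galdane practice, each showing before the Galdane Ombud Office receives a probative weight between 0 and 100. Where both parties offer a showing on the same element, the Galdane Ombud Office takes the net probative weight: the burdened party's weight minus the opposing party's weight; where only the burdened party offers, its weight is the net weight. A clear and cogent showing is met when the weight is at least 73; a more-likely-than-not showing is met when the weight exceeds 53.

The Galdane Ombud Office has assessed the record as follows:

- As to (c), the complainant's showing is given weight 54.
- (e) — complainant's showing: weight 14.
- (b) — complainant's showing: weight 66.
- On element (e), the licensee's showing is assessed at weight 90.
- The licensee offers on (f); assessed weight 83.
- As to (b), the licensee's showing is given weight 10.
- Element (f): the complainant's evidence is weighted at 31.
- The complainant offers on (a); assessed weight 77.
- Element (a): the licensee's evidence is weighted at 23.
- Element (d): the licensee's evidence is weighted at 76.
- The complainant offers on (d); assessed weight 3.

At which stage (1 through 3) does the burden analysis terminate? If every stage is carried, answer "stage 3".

stage 3

At Stage 1 the complainant must meet a more-likely-than-not showing (weight exceeds 53): on (a) the weight is 77 less the opposing 23 gives net 54, which does exceed 53, so (a) meets the standard; on (b) the weight is 66 less the opposing 10 gives net 56, > 53, so (b) meets the standard; on (c) the weight is 54, which does exceed 53, so (c) meets the standard.
  All elements met. The burden passes to the licensee.
At Stage 2 the licensee must meet a clear and cogent showing (weight is at least 73): on (d) the weight is 76 less the opposing 3 gives net 73, ≥ 73, so (d) meets the standard; on (e) the weight is 90 less the opposing 14 gives net 76, which does reach 73, so (e) meets the standard.
  All elements met. The licensee retains the burden for Stage 3.
At Stage 3 the licensee must meet a more-likely-than-not showing (weight exceeds 53): on (f) the weight is 83 less the opposing 31 gives net 52, ≤ 53, so (f) does not meet the standard.
  Stage 3 not carried; the licensee fails its burden.
The analysis ends at Stage 3; the complainant prevails.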